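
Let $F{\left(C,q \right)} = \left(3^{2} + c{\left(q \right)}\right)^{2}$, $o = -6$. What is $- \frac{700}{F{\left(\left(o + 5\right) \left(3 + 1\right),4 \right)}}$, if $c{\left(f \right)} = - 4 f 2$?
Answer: $- \frac{700}{529} \approx -1.3233$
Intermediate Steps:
$c{\left(f \right)} = - 8 f$
$F{\left(C,q \right)} = \left(9 - 8 q\right)^{2}$ ($F{\left(C,q \right)} = \left(3^{2} - 8 q\right)^{2} = \left(9 - 8 q\right)^{2}$)
$- \frac{700}{F{\left(\left(o + 5\right) \left(3 + 1\right),4 \right)}} = - \frac{700}{\left(-9 + 8 \cdot 4\right)^{2}} = - \frac{700}{\left(-9 + 32\right)^{2}} = - \frac{700}{23^{2}} = - \frac{700}{529}$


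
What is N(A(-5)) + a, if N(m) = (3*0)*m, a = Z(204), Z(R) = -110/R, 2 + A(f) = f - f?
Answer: -55/102 ≈ -0.53922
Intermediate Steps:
A(f) = -2 (A(f) = -2 + (f - f) = -2 + 0 = -2)
a = -55/102 (a = -110/204 = -110*1/204 = -55/102 ≈ -0.53922)
N(m) = 0 (N(m) = 0*m = 0)
N(A(-5)) + a = 0 - 55/102 = -55/102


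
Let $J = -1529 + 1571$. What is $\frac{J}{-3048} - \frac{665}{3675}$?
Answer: $- \frac{10387}{53340} \approx -0.19473$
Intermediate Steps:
$J = 42$
$\frac{J}{-3048} - \frac{665}{3675} = \frac{42}{-3048} - \frac{665}{3675} = 42 \left(- \frac{1}{3048}\right) - \frac{19}{105} = - \frac{7}{508} - \frac{19}{105} = - \frac{10387}{53340}$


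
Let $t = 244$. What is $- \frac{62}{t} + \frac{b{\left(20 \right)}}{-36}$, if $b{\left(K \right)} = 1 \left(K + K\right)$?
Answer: $- \frac{1499}{1098} \approx -1.3652$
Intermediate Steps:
$b{\left(K \right)} = 2 K$ ($b{\left(K \right)} = 1 \cdot 2 K = 2 K$)
$- \frac{62}{t} + \frac{b{\left(20 \right)}}{-36} = - \frac{62}{244} + \frac{2 \cdot 20}{-36} = \left(-62\right) \frac{1}{244} + 40 \left(- \frac{1}{36}\right) = - \frac{31}{122} - \frac{10}{9} = - \frac{1499}{1098}$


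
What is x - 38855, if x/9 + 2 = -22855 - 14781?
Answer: -377597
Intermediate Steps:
x = -338742 (x = -18 + 9*(-22855 - 14781) = -18 + 9*(-37636) = -18 - 338724 = -338742)
x - 38855 = -338742 - 38855 = -377597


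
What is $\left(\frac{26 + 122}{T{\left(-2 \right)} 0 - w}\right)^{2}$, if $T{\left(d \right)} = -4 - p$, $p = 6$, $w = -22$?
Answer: $\frac{5476}{121} \approx 45.256$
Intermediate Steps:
$T{\left(d \right)} = -10$ ($T{\left(d \right)} = -4 - 6 = -10$)
$\left(\frac{26 + 122}{T{\left(-2 \right)} 0 - w}\right)^{2} = \left(\frac{26 + 122}{\left(-10\right) 0 - -22}\right)^{2} = \left(\frac{148}{0 + 22}\right)^{2} = \left(\frac{148}{22}\right)^{2} = \left(148 \cdot \frac{1}{22}\right)^{2} = \left(\frac{74}{11}\right)^{2} = \frac{5476}{121}$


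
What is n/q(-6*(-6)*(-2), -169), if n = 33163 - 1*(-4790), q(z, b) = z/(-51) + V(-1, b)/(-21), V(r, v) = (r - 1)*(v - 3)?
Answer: -13549221/5344 ≈ -2535.4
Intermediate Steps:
V(r, v) = (-1 + r)*(-3 + v)
q(z, b) = -2/7 - z/51 + 2*b/21 (q(z, b) = z/(-51) + (3 - b - 3*(-1) - b)/(-21) = z*(-1/51) + (3 - b + 3 - b)*(-1/21) = -z/51 + (6 - 2*b)*(-1/21) = -z/51 + (-2/7 + 2*b/21) = -2/7 - z/51 + 2*b/21)
n = 37953 (n = 33163 + 4790 = 37953)
n/q(-6*(-6)*(-2), -169) = 37953/(-2/7 - (-6*(-6))*(-2)/51 + (2/21)*(-169)) = 37953/(-2/7 - 12*(-2)/17 - 338/21) = 37953/(-2/7 - 1/51*(-72) - 338/21) = 37953/(-2/7 + 24/17 - 338/21) = 37953/(-5344/357) = 37953*(-357/5344) = -13549221/5344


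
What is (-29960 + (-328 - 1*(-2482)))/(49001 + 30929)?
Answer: -13903/39965 ≈ -0.34788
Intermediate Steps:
(-29960 + (-328 - 1*(-2482)))/(49001 + 30929) = (-29960 + (-328 + 2482))/79930 = (-29960 + 2154)*(1/79930) = -27806*1/79930 = -13903/39965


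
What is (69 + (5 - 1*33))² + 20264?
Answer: 21945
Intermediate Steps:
(69 + (5 - 1*33))² + 20264 = (69 + (5 - 33))² + 20264 = (69 - 28)² + 20264 = 41² + 20264 = 1681 + 20264 = 21945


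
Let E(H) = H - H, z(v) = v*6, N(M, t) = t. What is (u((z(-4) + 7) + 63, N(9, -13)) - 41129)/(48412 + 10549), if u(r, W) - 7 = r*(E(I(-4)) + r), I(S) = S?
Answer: -39006/58961 ≈ -0.66156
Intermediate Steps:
z(v) = 6*v
E(H) = 0
u(r, W) = 7 + r² (u(r, W) = 7 + r*(0 + r) = 7 + r*r = 7 + r²)
(u((z(-4) + 7) + 63, N(9, -13)) - 41129)/(48412 + 10549) = ((7 + ((6*(-4) + 7) + 63)²) - 41129)/(48412 + 10549) = ((7 + ((-24 + 7) + 63)²) - 41129)/58961 = ((7 + (-17 + 63)²) - 41129)*(1/58961) = ((7 + 46²) - 41129)*(1/58961) = ((7 + 2116) - 41129)*(1/58961) = (2123 - 41129)*(1/58961) = -39006*1/58961 = -39006/58961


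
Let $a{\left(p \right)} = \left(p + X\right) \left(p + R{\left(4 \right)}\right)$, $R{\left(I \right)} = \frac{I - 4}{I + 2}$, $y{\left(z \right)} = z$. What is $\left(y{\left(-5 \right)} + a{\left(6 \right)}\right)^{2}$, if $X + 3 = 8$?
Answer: $3721$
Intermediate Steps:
$R{\left(I \right)} = \frac{-4 + I}{2 + I}$
$X = 5$ ($X = -3 + 8 = 5$)
$a{\left(p \right)} = p \left(5 + p\right)$ ($a{\left(p \right)} = \left(p + 5\right) \left(p + \frac{-4 + 4}{2 + 4}\right) = \left(5 + p\right) \left(p + \frac{1}{6} \cdot 0\right) = \left(5 + p\right) \left(p + 0\right) = \left(5 + p\right) p = p \left(5 + p\right)$)
$\left(y{\left(-5 \right)} + a{\left(6 \right)}\right)^{2} = \left(-5 + 6 \left(5 + 6\right)\right)^{2} = \left(-5 + 6 \cdot 11\right)^{2} = \left(-5 + 66\right)^{2} = 61^{2} = 3721$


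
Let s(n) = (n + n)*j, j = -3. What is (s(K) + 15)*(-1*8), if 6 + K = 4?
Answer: -216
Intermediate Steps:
K = -2 (K = -6 + 4 = -2)
s(n) = -6*n (s(n) = (n + n)*(-3) = (2*n)*(-3) = -6*n)
(s(K) + 15)*(-1*8) = (-6*(-2) + 15)*(-1*8) = (12 + 15)*(-8) = 27*(-8) = -216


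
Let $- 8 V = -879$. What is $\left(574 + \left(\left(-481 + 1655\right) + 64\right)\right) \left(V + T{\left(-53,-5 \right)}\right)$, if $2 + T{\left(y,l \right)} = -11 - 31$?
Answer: $\frac{238731}{2} \approx 1.1937 \cdot 10^{5}$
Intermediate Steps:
$T{\left(y,l \right)} = -44$ ($T{\left(y,l \right)} = -2 - 42 = -44$)
$V = \frac{879}{8}$ ($V = \left(- \frac{1}{8}\right) \left(-879\right) = \frac{879}{8} \approx 109.88$)
$\left(574 + \left(\left(-481 + 1655\right) + 64\right)\right) \left(V + T{\left(-53,-5 \right)}\right) = \left(574 + \left(\left(-481 + 1655\right) + 64\right)\right) \left(\frac{879}{8} - 44\right) = \left(574 + \left(1174 + 64\right)\right) \frac{527}{8} = \left(574 + 1238\right) \frac{527}{8} = 1812 \cdot \frac{527}{8} = \frac{238731}{2}$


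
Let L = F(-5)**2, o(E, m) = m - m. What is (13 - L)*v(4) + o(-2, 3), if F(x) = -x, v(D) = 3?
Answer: -36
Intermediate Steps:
o(E, m) = 0
L = 25 (L = (-1*(-5))**2 = 5**2 = 25)
(13 - L)*v(4) + o(-2, 3) = (13 - 1*25)*3 + 0 = (13 - 25)*3 + 0 = -12*3 + 0 = -36 + 0 = -36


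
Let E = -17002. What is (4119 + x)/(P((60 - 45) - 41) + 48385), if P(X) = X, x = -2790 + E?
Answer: -15673/48359 ≈ -0.32410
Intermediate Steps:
x = -19792 (x = -2790 - 17002 = -19792)
(4119 + x)/(P((60 - 45) - 41) + 48385) = (4119 - 19792)/(((60 - 45) - 41) + 48385) = -15673/((15 - 41) + 48385) = -15673/(-26 + 48385) = -15673/48359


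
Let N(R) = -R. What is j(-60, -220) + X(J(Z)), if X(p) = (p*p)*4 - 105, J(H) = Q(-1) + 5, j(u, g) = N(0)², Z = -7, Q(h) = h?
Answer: -41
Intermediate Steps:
j(u, g) = 0 (j(u, g) = (-1*0)² = 0² = 0)
J(H) = 4 (J(H) = -1 + 5 = 4)
X(p) = -105 + 4*p² (X(p) = p²*4 - 105 = 4*p² - 105 = -105 + 4*p²)
j(-60, -220) + X(J(Z)) = 0 + (-105 + 4*4²) = 0 + (-105 + 4*16) = 0 + (-105 + 64) = 0 - 41 = -41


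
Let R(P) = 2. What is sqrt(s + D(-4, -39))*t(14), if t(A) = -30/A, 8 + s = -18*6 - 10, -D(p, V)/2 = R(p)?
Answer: -15*I*sqrt(130)/7 ≈ -24.432*I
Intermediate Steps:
D(p, V) = -4 (D(p, V) = -2*2 = -4)
s = -126 (s = -8 + (-18*6 - 10) = -8 + (-108 - 10) = -8 - 118 = -126)
sqrt(s + D(-4, -39))*t(14) = sqrt(-126 - 4)*(-30/14) = sqrt(-130)*(-30*1/14) = (I*sqrt(130))*(-15/7) = -15*I*sqrt(130)/7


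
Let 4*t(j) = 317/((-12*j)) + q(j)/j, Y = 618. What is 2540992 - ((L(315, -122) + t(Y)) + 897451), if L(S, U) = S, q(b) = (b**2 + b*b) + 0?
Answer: 48735490205/29664 ≈ 1.6429e+6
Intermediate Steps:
q(b) = 2*b**2 (q(b) = (b**2 + b**2) + 0 = 2*b**2 + 0 = 2*b**2)
t(j) = j/2 - 317/(48*j) (t(j) = (317/((-12*j)) + (2*j**2)/j)/4 = (317*(-1/(12*j)) + 2*j)/4 = (-317/(12*j) + 2*j)/4 = (2*j - 317/(12*j))/4 = j/2 - 317/(48*j))
2540992 - ((L(315, -122) + t(Y)) + 897451) = 2540992 - ((315 + ((1/2)*618 - 317/48/618)) + 897451) = 2540992 - ((315 + (309 - 317/48*1/618)) + 897451) = 2540992 - ((315 + (309 - 317/29664)) + 897451) = 2540992 - ((315 + 9165859/29664) + 897451) = 2540992 - (18510019/29664 + 897451) = 2540992 - 1*26640496483/29664 = 2540992 - 26640496483/29664 = 48735490205/29664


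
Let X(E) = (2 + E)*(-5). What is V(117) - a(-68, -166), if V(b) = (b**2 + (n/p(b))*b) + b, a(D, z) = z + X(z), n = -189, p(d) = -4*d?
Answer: 52797/4 ≈ 13199.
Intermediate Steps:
X(E) = -10 - 5*E
a(D, z) = -10 - 4*z (a(D, z) = z + (-10 - 5*z) = -10 - 4*z)
V(b) = 189/4 + b + b**2 (V(b) = (b**2 + (-189*(-1/(4*b)))*b) + b = (b**2 + (-(-189)/(4*b))*b) + b = (b**2 + (189/(4*b))*b) + b = (b**2 + 189/4) + b = (189/4 + b**2) + b = 189/4 + b + b**2)
V(117) - a(-68, -166) = (189/4 + 117 + 117**2) - (-10 - 4*(-166)) = (189/4 + 117 + 13689) - (-10 + 664) = 55413/4 - 1*654 = 55413/4 - 654 = 52797/4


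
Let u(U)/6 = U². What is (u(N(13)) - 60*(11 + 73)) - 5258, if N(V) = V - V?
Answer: -10298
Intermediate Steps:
N(V) = 0
u(U) = 6*U²
(u(N(13)) - 60*(11 + 73)) - 5258 = (6*0² - 60*(11 + 73)) - 5258 = (6*0 - 60*84) - 5258 = (0 - 5040) - 5258 = -5040 - 5258 = -10298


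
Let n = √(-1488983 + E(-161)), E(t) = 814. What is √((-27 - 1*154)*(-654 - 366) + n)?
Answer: √(184620 + I*√1488169) ≈ 429.68 + 1.42*I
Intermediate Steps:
n = I*√1488169 (n = √(-1488983 + 814) = √(-1488169) = I*√1488169 ≈ 1219.9*I)
√((-27 - 1*154)*(-654 - 366) + n) = √((-27 - 1*154)*(-654 - 366) + I*√1488169) = √((-27 - 154)*(-1020) + I*√1488169) = √(-181*(-1020) + I*√1488169) = √(184620 + I*√1488169)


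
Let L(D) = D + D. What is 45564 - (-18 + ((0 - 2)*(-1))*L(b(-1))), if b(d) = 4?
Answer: 45566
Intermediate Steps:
L(D) = 2*D
45564 - (-18 + ((0 - 2)*(-1))*L(b(-1))) = 45564 - (-18 + ((0 - 2)*(-1))*(2*4)) = 45564 - (-18 - 2*(-1)*8) = 45564 - (-18 + 2*8) = 45564 - (-18 + 16) = 45564 - 1*(-2) = 45564 + 2 = 45566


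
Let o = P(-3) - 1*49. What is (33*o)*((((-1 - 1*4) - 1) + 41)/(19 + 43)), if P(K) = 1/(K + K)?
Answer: -113575/124 ≈ -915.93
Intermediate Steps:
P(K) = 1/(2*K)
o = -295/6 (o = (½)/(-3) - 1*49 = (½)*(-⅓) - 49 = -⅙ - 49 = -295/6 ≈ -49.167)
(33*o)*((((-1 - 1*4) - 1) + 41)/(19 + 43)) = (33*(-295/6))*((((-1 - 1*4) - 1) + 41)/(19 + 43)) = -3245*(((-1 - 4) - 1) + 41)/(2*62) = -3245*((-5 - 1) + 41)/(2*62) = -3245*(-6 + 41)/(2*62) = -113575/(2*62) = -3245/2*35/62 = -113575/124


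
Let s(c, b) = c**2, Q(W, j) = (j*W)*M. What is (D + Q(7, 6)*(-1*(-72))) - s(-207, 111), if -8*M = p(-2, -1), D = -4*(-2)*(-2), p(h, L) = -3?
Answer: -41731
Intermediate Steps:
D = -16 (D = 8*(-2) = -16)
M = 3/8 (M = -1/8*(-3) = 3/8 ≈ 0.37500)
Q(W, j) = 3*W*j/8 (Q(W, j) = (j*W)*(3/8) = (W*j)*(3/8) = 3*W*j/8)
(D + Q(7, 6)*(-1*(-72))) - s(-207, 111) = (-16 + ((3/8)*7*6)*(-1*(-72))) - 1*(-207)**2 = (-16 + (63/4)*72) - 1*42849 = (-16 + 1134) - 42849 = 1118 - 42849 = -41731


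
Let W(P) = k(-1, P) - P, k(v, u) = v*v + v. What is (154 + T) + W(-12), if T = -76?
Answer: 90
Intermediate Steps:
k(v, u) = v + v² (k(v, u) = v² + v = v + v²)
W(P) = -P (W(P) = -(1 - 1) - P = -1*0 - P = 0 - P = -P)
(154 + T) + W(-12) = (154 - 76) - 1*(-12) = 78 + 12 = 90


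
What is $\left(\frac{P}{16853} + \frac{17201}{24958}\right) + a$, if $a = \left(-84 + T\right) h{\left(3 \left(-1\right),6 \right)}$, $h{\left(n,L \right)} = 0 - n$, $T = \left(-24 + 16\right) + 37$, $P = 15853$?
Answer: $- \frac{68716286083}{420617174} \approx -163.37$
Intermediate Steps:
$T = 29$ ($T = -8 + 37 = 29$)
$h{\left(n,L \right)} = - n$
$a = -165$ ($a = \left(-84 + 29\right) \left(- 3 \left(-1\right)\right) = - 55 \left(\left(-1\right) \left(-3\right)\right) = \left(-55\right) 3 = -165$)
$\left(\frac{P}{16853} + \frac{17201}{24958}\right) + a = \left(\frac{15853}{16853} + \frac{17201}{24958}\right) - 165 = \frac{685547627}{420617174} - 165 = - \frac{68716286083}{420617174}$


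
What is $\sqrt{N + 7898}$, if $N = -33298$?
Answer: $10 i \sqrt{254} \approx 159.37 i$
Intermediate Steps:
$\sqrt{N + 7898} = \sqrt{-33298 + 7898} = \sqrt{-25400} = 10 i \sqrt{254}$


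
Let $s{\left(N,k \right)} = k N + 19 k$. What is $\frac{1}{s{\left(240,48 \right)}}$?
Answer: $\frac{1}{12432} \approx 8.0438 \cdot 10^{-5}$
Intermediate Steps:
$s{\left(N,k \right)} = 19 k + N k$ ($s{\left(N,k \right)} = N k + 19 k = 19 k + N k$)
$\frac{1}{s{\left(240,48 \right)}} = \frac{1}{48 \left(19 + 240\right)} = \frac{1}{48 \cdot 259} = \frac{1}{12432}$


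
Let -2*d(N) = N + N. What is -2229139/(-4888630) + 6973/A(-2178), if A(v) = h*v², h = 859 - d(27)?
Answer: 4684445680786163/10273221349423560 ≈ 0.45599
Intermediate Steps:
d(N) = -N (d(N) = -(N + N)/2 = -N)
h = 886 (h = 859 - (-1)*27 = 859 - 1*(-27) = 859 + 27 = 886)
A(v) = 886*v²
-2229139/(-4888630) + 6973/A(-2178) = -2229139/(-4888630) + 6973/((886*(-2178)²)) = -2229139*(-1/4888630) + 6973/((886*4743684)) = 2229139/4888630 + 6973/4202904024 = 4684445680786163/10273221349423560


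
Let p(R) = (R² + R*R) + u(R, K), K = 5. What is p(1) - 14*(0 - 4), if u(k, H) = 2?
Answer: 60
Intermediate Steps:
p(R) = 2 + 2*R² (p(R) = (R² + R*R) + 2 = (R² + R²) + 2 = 2*R² + 2 = 2 + 2*R²)
p(1) - 14*(0 - 4) = (2 + 2*1²) - 14*(0 - 4) = (2 + 2*1) - (-56) = (2 + 2) - 14*(-4) = 4 + 56 = 60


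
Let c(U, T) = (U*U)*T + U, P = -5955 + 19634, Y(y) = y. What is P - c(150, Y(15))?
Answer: -323971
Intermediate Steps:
P = 13679
c(U, T) = U + T*U**2 (c(U, T) = U**2*T + U = T*U**2 + U = U + T*U**2)
P - c(150, Y(15)) = 13679 - 150*(1 + 15*150) = 13679 - 150*(1 + 2250) = 13679 - 150*2251 = 13679 - 1*337650 = 13679 - 337650 = -323971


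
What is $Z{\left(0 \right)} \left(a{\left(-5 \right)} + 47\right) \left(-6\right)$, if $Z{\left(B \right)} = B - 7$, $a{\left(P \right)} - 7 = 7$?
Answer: $2562$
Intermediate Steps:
$a{\left(P \right)} = 14$ ($a{\left(P \right)} = 7 + 7 = 14$)
$Z{\left(B \right)} = -7 + B$
$Z{\left(0 \right)} \left(a{\left(-5 \right)} + 47\right) \left(-6\right) = \left(-7 + 0\right) \left(14 + 47\right) \left(-6\right) = - 7 \cdot 61 \left(-6\right) = \left(-7\right) \left(-366\right) = 2562$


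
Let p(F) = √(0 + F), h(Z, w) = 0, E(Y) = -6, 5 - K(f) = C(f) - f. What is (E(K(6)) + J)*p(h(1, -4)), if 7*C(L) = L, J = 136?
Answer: 0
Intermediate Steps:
C(L) = L/7
K(f) = 5 + 6*f/7 (K(f) = 5 - (f/7 - f) = 5 - (-6)*f/7 = 5 + 6*f/7)
p(F) = √F
(E(K(6)) + J)*p(h(1, -4)) = (-6 + 136)*√0 = 130*0 = 0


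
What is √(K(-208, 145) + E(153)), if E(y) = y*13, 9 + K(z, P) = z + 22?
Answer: √1794 ≈ 42.356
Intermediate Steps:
K(z, P) = 13 + z (K(z, P) = -9 + (z + 22) = -9 + (22 + z) = 13 + z)
E(y) = 13*y
√(K(-208, 145) + E(153)) = √((13 - 208) + 13*153) = √(-195 + 1989) = √1794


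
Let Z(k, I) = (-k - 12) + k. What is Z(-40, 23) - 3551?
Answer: -3563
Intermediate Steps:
Z(k, I) = -12 (Z(k, I) = (-12 - k) + k = -12)
Z(-40, 23) - 3551 = -12 - 3551 = -3563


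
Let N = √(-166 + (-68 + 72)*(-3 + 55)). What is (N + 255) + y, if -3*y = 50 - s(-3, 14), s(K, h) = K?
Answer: 712/3 + √42 ≈ 243.81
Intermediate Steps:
N = √42 (N = √(-166 + 4*52) = √(-166 + 208) = √42 ≈ 6.4807)
y = -53/3 (y = -(50 - 1*(-3))/3 = -(50 + 3)/3 = -⅓*53 = -53/3 ≈ -17.667)
(N + 255) + y = (√42 + 255) - 53/3 = (255 + √42) - 53/3 = 712/3 + √42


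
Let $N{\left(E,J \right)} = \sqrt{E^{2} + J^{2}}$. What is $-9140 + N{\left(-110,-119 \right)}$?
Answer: $-9140 + \sqrt{26261} \approx -8978.0$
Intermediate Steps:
$-9140 + N{\left(-110,-119 \right)} = -9140 + \sqrt{\left(-110\right)^{2} + \left(-119\right)^{2}} = -9140 + \sqrt{12100 + 14161} = -9140 + \sqrt{26261}$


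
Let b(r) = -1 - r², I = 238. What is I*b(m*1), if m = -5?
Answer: -6188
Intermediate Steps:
I*b(m*1) = 238*(-1 - (-5*1)²) = 238*(-1 - 1*(-5)²) = 238*(-1 - 1*25) = 238*(-1 - 25) = 238*(-26) = -6188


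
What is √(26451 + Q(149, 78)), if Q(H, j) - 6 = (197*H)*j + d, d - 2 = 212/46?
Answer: √1225162735/23 ≈ 1521.8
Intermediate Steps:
d = 152/23 (d = 2 + 212/46 = 2 + 212*(1/46) = 2 + 106/23 = 152/23 ≈ 6.6087)
Q(H, j) = 290/23 + 197*H*j (Q(H, j) = 6 + ((197*H)*j + 152/23) = 6 + (197*H*j + 152/23) = 6 + (152/23 + 197*H*j) = 290/23 + 197*H*j)
√(26451 + Q(149, 78)) = √(26451 + (290/23 + 197*149*78)) = √(26451 + (290/23 + 2289534)) = √(26451 + 52659572/23) = √(53267945/23) = √1225162735/23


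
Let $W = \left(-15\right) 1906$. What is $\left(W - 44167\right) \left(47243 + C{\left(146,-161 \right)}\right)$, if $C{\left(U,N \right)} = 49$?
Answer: $-3440824044$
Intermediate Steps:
$W = -28590$
$\left(W - 44167\right) \left(47243 + C{\left(146,-161 \right)}\right) = \left(-28590 - 44167\right) \left(47243 + 49\right) = \left(-72757\right) 47292 = -3440824044$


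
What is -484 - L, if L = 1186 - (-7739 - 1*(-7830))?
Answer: -1579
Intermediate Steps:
L = 1095 (L = 1186 - (-7739 + 7830) = 1186 - 1*91 = 1186 - 91 = 1095)
-484 - L = -484 - 1*1095 = -484 - 1095 = -1579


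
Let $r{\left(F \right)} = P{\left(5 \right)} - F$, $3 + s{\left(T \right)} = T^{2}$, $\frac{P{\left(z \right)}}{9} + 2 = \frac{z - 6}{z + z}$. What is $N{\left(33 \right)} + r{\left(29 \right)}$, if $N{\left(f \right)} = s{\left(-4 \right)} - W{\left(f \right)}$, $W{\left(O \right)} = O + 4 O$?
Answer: $- \frac{1999}{10} \approx -199.9$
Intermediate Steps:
$P{\left(z \right)} = -18 + \frac{9 \left(-6 + z\right)}{2 z}$ ($P{\left(z \right)} = -18 + 9 \frac{z - 6}{z + z} = -18 + 9 \frac{-6 + z}{2 z} = -18 + \frac{9 \left(-6 + z\right)}{2 z}$)
$W{\left(O \right)} = 5 O$
$s{\left(T \right)} = -3 + T^{2}$
$r{\left(F \right)} = - \frac{189}{10} - F$ ($r{\left(F \right)} = \left(- \frac{27}{2} - \frac{27}{5}\right) - F = - \frac{189}{10} - F$)
$N{\left(f \right)} = 13 - 5 f$ ($N{\left(f \right)} = \left(-3 + \left(-4\right)^{2}\right) - 5 f = \left(-3 + 16\right) - 5 f = 13 - 5 f$)
$N{\left(33 \right)} + r{\left(29 \right)} = \left(13 - 165\right) - \frac{479}{10} = -152 - \frac{479}{10} = - \frac{1999}{10}$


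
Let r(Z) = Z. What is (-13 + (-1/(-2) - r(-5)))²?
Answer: 225/4 ≈ 56.250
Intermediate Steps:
(-13 + (-1/(-2) - r(-5)))² = (-13 + (-1/(-2) - 1*(-5)))² = (-13 + (-1*(-½) + 5))² = (-13 + (½ + 5))² = (-13 + 11/2)² = (-15/2)² = 225/4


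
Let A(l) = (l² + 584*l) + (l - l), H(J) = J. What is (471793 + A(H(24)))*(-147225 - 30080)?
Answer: -86238492425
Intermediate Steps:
A(l) = l² + 584*l (A(l) = (l² + 584*l) + 0 = l² + 584*l)
(471793 + A(H(24)))*(-147225 - 30080) = (471793 + 24*(584 + 24))*(-147225 - 30080) = (471793 + 24*608)*(-177305) = (471793 + 14592)*(-177305) = 486385*(-177305) = -86238492425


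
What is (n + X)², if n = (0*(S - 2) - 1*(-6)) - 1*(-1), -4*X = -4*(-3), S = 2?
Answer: 16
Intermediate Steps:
X = -3 (X = -(-1)*(-3) = -¼*12 = -3)
n = 7 (n = (0*(2 - 2) - 1*(-6)) - 1*(-1) = (0*0 + 6) + 1 = (0 + 6) + 1 = 6 + 1 = 7)
(n + X)² = (7 - 3)² = 4² = 16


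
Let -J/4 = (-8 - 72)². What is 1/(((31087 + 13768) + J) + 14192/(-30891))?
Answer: 30891/594792013 ≈ 5.1936e-5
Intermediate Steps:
J = -25600 (J = -4*(-8 - 72)² = -4*(-80)² = -4*6400 = -25600)
1/(((31087 + 13768) + J) + 14192/(-30891)) = 1/(((31087 + 13768) - 25600) + 14192/(-30891)) = 1/((44855 - 25600) + 14192*(-1/30891)) = 1/(19255 - 14192/30891) = 1/(594792013/30891) = 30891/594792013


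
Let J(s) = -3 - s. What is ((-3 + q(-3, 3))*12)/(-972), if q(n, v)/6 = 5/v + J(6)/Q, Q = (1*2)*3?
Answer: 2/81 ≈ 0.024691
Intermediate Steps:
Q = 6 (Q = 2*3 = 6)
q(n, v) = -9 + 30/v (q(n, v) = 6*(5/v + (-3 - 1*6)/6) = 6*(5/v + (-3 - 6)*(1/6)) = 6*(5/v - 9*1/6) = 6*(5/v - 3/2) = 6*(-3/2 + 5/v) = -9 + 30/v)
((-3 + q(-3, 3))*12)/(-972) = ((-3 + (-9 + 30/3))*12)/(-972) = ((-3 + (-9 + 30*(1/3)))*12)*(-1/972) = ((-3 + (-9 + 10))*12)*(-1/972) = ((-3 + 1)*12)*(-1/972) = -2*12*(-1/972) = -24*(-1/972) = 2/81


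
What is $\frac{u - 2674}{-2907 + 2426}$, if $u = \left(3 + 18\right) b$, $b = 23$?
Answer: $\frac{2191}{481} \approx 4.5551$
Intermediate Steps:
$u = 483$ ($u = \left(3 + 18\right) 23 = 21 \cdot 23 = 483$)
$\frac{u - 2674}{-2907 + 2426} = \frac{483 - 2674}{-2907 + 2426} = - \frac{2191}{-481} = \left(-2191\right) \left(- \frac{1}{481}\right) = \frac{2191}{481}$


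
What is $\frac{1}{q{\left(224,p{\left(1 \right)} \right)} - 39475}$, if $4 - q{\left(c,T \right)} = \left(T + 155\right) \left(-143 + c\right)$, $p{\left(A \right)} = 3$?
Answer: $- \frac{1}{52269} \approx -1.9132 \cdot 10^{-5}$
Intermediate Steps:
$q{\left(c,T \right)} = 4 - \left(-143 + c\right) \left(155 + T\right)$ ($q{\left(c,T \right)} = 4 - \left(T + 155\right) \left(-143 + c\right) = 4 - \left(155 + T\right) \left(-143 + c\right) = 4 - \left(-143 + c\right) \left(155 + T\right)$)
$\frac{1}{q{\left(224,p{\left(1 \right)} \right)} - 39475} = \frac{1}{\left(22169 - 34720 + 143 \cdot 3 - 3 \cdot 224\right) - 39475} = \frac{1}{\left(22169 - 34720 + 429 - 672\right) - 39475} = \frac{1}{-12794 - 39475} = \frac{1}{-52269} = - \frac{1}{52269}$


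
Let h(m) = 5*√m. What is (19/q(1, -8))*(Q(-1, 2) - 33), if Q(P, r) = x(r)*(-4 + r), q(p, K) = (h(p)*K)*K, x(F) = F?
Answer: -703/320 ≈ -2.1969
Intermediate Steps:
q(p, K) = 5*K²*√p (q(p, K) = ((5*√p)*K)*K = (5*K*√p)*K = 5*K²*√p)
Q(P, r) = r*(-4 + r)
(19/q(1, -8))*(Q(-1, 2) - 33) = (19/((5*(-8)²*√1)))*(2*(-4 + 2) - 33) = (19/((5*64*1)))*(2*(-2) - 33) = (19/320)*(-4 - 33) = (19*(1/320))*(-37) = (19/320)*(-37) = -703/320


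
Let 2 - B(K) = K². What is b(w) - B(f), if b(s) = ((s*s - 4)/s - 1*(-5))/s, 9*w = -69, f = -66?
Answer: 2303414/529 ≈ 4354.3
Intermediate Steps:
w = -23/3 (w = (⅑)*(-69) = -23/3 ≈ -7.6667)
b(s) = (5 + (-4 + s²)/s)/s (b(s) = ((s² - 4)/s + 5)/s = ((-4 + s²)/s + 5)/s = (5 + (-4 + s²)/s)/s)
B(K) = 2 - K²
b(w) - B(f) = (1 - 4/(-23/3)² + 5/(-23/3)) - (2 - 1*(-66)²) = (1 - 4*9/529 + 5*(-3/23)) - (2 - 1*4356) = (1 - 36/529 - 15/23) - (2 - 4356) = 148/529 - 1*(-4354) = 148/529 + 4354 = 2303414/529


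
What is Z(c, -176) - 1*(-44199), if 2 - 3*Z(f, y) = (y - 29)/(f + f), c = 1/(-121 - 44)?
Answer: 231373/6 ≈ 38562.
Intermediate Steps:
c = -1/165 (c = 1/(-165) = -1/165 ≈ -0.0060606)
Z(f, y) = 2/3 - (-29 + y)/(6*f) (Z(f, y) = 2/3 - (y - 29)/(3*(f + f)) = 2/3 - (-29 + y)/(3*(2*f)) = 2/3 - (-29 + y)*1/(2*f)/3 = 2/3 - (-29 + y)/(6*f))
Z(c, -176) - 1*(-44199) = (29 - 1*(-176) + 4*(-1/165))/(6*(-1/165)) - 1*(-44199) = (1/6)*(-165)*(29 + 176 - 4/165) + 44199 = (1/6)*(-165)*(33821/165) + 44199 = -33821/6 + 44199 = 231373/6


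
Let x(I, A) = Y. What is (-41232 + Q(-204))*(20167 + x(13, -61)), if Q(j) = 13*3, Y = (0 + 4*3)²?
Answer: -836671023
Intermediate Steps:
Y = 144 (Y = (0 + 12)² = 12² = 144)
x(I, A) = 144
Q(j) = 39
(-41232 + Q(-204))*(20167 + x(13, -61)) = (-41232 + 39)*(20167 + 144) = -41193*20311 = -836671023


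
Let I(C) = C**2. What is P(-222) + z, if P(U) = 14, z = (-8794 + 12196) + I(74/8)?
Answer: 56025/16 ≈ 3501.6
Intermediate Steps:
z = 55801/16 (z = (-8794 + 12196) + (74/8)**2 = 3402 + (74*(1/8))**2 = 3402 + (37/4)**2 = 3402 + 1369/16 = 55801/16 ≈ 3487.6)
P(-222) + z = 14 + 55801/16 = 56025/16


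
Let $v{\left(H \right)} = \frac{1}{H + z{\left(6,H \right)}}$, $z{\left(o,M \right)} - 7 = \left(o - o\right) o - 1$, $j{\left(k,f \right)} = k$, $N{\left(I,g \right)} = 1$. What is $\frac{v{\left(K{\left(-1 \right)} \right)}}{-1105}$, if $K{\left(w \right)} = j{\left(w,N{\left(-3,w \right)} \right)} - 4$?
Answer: $- \frac{1}{1105} \approx -0.00090498$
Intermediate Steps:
$z{\left(o,M \right)} = 6$ ($z{\left(o,M \right)} = 7 + \left(\left(o - o\right) o - 1\right) = 7 - \left(1 + 0 o\right) = 7 + \left(0 - 1\right) = 7 - 1 = 6$)
$K{\left(w \right)} = -4 + w$ ($K{\left(w \right)} = w - 4 = -4 + w$)
$v{\left(H \right)} = \frac{1}{6 + H}$ ($v{\left(H \right)} = \frac{1}{H + 6} = \frac{1}{6 + H}$)
$\frac{v{\left(K{\left(-1 \right)} \right)}}{-1105} = \frac{1}{\left(6 - 5\right) \left(-1105\right)} = \frac{1}{6 - 5} \left(- \frac{1}{1105}\right) = 1^{-1} \left(- \frac{1}{1105}\right) = 1 \left(- \frac{1}{1105}\right) = - \frac{1}{1105}$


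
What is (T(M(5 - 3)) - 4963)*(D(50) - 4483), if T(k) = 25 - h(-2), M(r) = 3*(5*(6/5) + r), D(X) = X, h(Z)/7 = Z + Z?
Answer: 21766030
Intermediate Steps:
h(Z) = 14*Z (h(Z) = 7*(Z + Z) = 7*(2*Z) = 14*Z)
M(r) = 18 + 3*r (M(r) = 3*(5*(6*(⅕)) + r) = 3*(5*(6/5) + r) = 3*(6 + r) = 18 + 3*r)
T(k) = 53 (T(k) = 25 - 14*(-2) = 25 - 1*(-28) = 25 + 28 = 53)
(T(M(5 - 3)) - 4963)*(D(50) - 4483) = (53 - 4963)*(50 - 4483) = -4910*(-4433) = 21766030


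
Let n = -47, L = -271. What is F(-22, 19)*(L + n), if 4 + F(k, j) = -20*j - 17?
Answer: 127518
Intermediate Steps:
F(k, j) = -21 - 20*j (F(k, j) = -4 + (-20*j - 17) = -4 + (-17 - 20*j) = -21 - 20*j)
F(-22, 19)*(L + n) = (-21 - 20*19)*(-271 - 47) = (-21 - 380)*(-318) = -401*(-318) = 127518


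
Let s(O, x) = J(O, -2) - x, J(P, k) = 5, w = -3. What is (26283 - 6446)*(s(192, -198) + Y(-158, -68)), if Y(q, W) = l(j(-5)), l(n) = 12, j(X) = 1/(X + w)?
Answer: 4264955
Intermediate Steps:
j(X) = 1/(-3 + X) (j(X) = 1/(X - 3) = 1/(-3 + X))
Y(q, W) = 12
s(O, x) = 5 - x
(26283 - 6446)*(s(192, -198) + Y(-158, -68)) = (26283 - 6446)*((5 - 1*(-198)) + 12) = 19837*((5 + 198) + 12) = 19837*(203 + 12) = 19837*215 = 4264955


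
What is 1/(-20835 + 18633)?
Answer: -1/2202 ≈ -0.00045413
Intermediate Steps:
1/(-20835 + 18633) = 1/(-2202) = -1/2202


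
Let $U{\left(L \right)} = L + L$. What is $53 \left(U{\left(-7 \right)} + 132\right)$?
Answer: $6254$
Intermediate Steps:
$U{\left(L \right)} = 2 L$
$53 \left(U{\left(-7 \right)} + 132\right) = 53 \left(2 \left(-7\right) + 132\right) = 53 \left(-14 + 132\right) = 53 \cdot 118 = 6254$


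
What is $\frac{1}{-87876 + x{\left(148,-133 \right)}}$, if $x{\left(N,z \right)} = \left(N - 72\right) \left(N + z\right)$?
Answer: $- \frac{1}{86736} \approx -1.1529 \cdot 10^{-5}$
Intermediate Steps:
$x{\left(N,z \right)} = \left(-72 + N\right) \left(N + z\right)$
$\frac{1}{-87876 + x{\left(148,-133 \right)}} = \frac{1}{-87876 + \left(148^{2} - 10656 - -9576 + 148 \left(-133\right)\right)} = \frac{1}{-87876 + \left(21904 - 10656 + 9576 - 19684\right)} = \frac{1}{-87876 + 1140} = \frac{1}{-86736} = - \frac{1}{86736}$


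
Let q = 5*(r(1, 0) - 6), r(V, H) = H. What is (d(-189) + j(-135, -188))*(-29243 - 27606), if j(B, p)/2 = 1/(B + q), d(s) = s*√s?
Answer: 113698/165 + 32233383*I*√21 ≈ 689.08 + 1.4771e+8*I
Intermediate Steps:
d(s) = s^(3/2)
q = -30 (q = 5*(0 - 6) = 5*(-6) = -30)
j(B, p) = 2/(-30 + B) (j(B, p) = 2/(B - 30) = 2/(-30 + B))
(d(-189) + j(-135, -188))*(-29243 - 27606) = ((-189)^(3/2) + 2/(-30 - 135))*(-29243 - 27606) = (-567*I*√21 + 2/(-165))*(-56849) = (-567*I*√21 + 2*(-1/165))*(-56849) = (-567*I*√21 - 2/165)*(-56849) = (-2/165 - 567*I*√21)*(-56849) = 113698/165 + 32233383*I*√21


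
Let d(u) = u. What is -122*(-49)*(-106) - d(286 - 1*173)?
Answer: -633781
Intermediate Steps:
-122*(-49)*(-106) - d(286 - 1*173) = -122*(-49)*(-106) - (286 - 1*173) = 5978*(-106) - (286 - 173) = -633668 - 1*113 = -633668 - 113 = -633781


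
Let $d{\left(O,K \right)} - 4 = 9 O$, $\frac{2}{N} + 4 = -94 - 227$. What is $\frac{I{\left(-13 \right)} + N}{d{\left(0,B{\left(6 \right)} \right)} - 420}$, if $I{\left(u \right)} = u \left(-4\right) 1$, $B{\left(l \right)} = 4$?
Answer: $- \frac{8449}{67600} \approx -0.12499$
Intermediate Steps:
$N = - \frac{2}{325}$ ($N = \frac{2}{-4 - 321} = \frac{2}{-325} = 2 \left(- \frac{1}{325}\right) = - \frac{2}{325} \approx -0.0061538$)
$d{\left(O,K \right)} = 4 + 9 O$
$I{\left(u \right)} = - 4 u$ ($I{\left(u \right)} = - 4 u 1 = - 4 u$)
$\frac{I{\left(-13 \right)} + N}{d{\left(0,B{\left(6 \right)} \right)} - 420} = \frac{\left(-4\right) \left(-13\right) - \frac{2}{325}}{\left(4 + 9 \cdot 0\right) - 420} = \frac{52 - \frac{2}{325}}{\left(4 + 0\right) - 420} = \frac{16898}{325 \left(4 - 420\right)} = \frac{16898}{325 \left(-416\right)} = \frac{16898}{325} \left(- \frac{1}{416}\right) = - \frac{8449}{67600}$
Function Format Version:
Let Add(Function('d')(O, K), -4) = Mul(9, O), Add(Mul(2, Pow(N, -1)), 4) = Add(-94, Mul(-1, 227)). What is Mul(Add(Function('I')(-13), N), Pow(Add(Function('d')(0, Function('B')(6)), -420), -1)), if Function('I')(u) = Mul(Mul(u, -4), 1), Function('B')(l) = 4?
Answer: Rational(-8449, 67600) ≈ -0.12499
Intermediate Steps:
N = Rational(-2, 325) (N = Mul(2, Pow(Add(-4, Add(-94, Mul(-1, 227))), -1)) = Mul(2, Pow(Add(-4, Add(-94, -227)), -1)) = Mul(2, Pow(Add(-4, -321), -1)) = Mul(2, Pow(-325, -1)) = Mul(2, Rational(-1, 325)) = Rational(-2, 325) ≈ -0.0061538)
Function('d')(O, K) = Add(4, Mul(9, O))
Function('I')(u) = Mul(-4, u) (Function('I')(u) = Mul(Mul(-4, u), 1) = Mul(-4, u))
Mul(Add(Function('I')(-13), N), Pow(Add(Function('d')(0, Function('B')(6)), -420), -1)) = Mul(Add(Mul(-4, -13), Rational(-2, 325)), Pow(Add(Add(4, Mul(9, 0)), -420), -1)) = Mul(Add(52, Rational(-2, 325)), Pow(Add(Add(4, 0), -420), -1)) = Mul(Rational(16898, 325), Pow(Add(4, -420), -1)) = Mul(Rational(16898, 325), Pow(-416, -1)) = Mul(Rational(16898, 325), Rational(-1, 416)) = Rational(-8449, 67600)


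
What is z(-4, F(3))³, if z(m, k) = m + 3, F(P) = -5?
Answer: -1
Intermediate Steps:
z(m, k) = 3 + m
z(-4, F(3))³ = (3 - 4)³ = (-1)³ = -1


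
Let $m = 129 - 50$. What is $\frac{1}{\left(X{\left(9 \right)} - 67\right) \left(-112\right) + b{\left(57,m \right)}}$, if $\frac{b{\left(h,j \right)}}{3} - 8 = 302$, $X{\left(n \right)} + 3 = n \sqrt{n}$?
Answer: $\frac{1}{5746} \approx 0.00017403$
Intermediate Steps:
$X{\left(n \right)} = -3 + n^{\frac{3}{2}}$ ($X{\left(n \right)} = -3 + n \sqrt{n} = -3 + n^{\frac{3}{2}}$)
$m = 79$
$b{\left(h,j \right)} = 930$ ($b{\left(h,j \right)} = 24 + 3 \cdot 302 = 24 + 906 = 930$)
$\frac{1}{\left(X{\left(9 \right)} - 67\right) \left(-112\right) + b{\left(57,m \right)}} = \frac{1}{\left(\left(-3 + 9^{\frac{3}{2}}\right) - 67\right) \left(-112\right) + 930} = \frac{1}{\left(\left(-3 + 27\right) - 67\right) \left(-112\right) + 930} = \frac{1}{\left(24 - 67\right) \left(-112\right) + 930} = \frac{1}{\left(-43\right) \left(-112\right) + 930} = \frac{1}{4816 + 930} = \frac{1}{5746}$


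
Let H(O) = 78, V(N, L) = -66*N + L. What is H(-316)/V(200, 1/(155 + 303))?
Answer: -35724/6045599 ≈ -0.0059091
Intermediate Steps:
V(N, L) = L - 66*N
H(-316)/V(200, 1/(155 + 303)) = 78/(1/(155 + 303) - 66*200) = 78/(1/458 - 13200) = 78/(-6045599/458) = 78*(-458/6045599) = -35724/6045599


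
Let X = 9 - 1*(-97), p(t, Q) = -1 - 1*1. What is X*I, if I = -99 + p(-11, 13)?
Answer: -10706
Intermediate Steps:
p(t, Q) = -2 (p(t, Q) = -1 - 1 = -2)
I = -101 (I = -99 - 2 = -101)
X = 106 (X = 9 + 97 = 106)
X*I = 106*(-101) = -10706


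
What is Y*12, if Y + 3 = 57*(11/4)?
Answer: 1845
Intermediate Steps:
Y = 615/4 (Y = -3 + 57*(11/4) = -3 + 627/4 = 615/4 ≈ 153.75)
Y*12 = (615/4)*12 = 1845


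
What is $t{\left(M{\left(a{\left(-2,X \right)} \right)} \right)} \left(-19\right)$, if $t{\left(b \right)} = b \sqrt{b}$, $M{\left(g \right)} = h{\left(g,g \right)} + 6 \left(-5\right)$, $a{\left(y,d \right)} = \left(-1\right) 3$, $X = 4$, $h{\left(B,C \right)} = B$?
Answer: $627 i \sqrt{33} \approx 3601.8 i$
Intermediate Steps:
$a{\left(y,d \right)} = -3$
$M{\left(g \right)} = -30 + g$ ($M{\left(g \right)} = g + 6 \left(-5\right) = g - 30 = -30 + g$)
$t{\left(b \right)} = b^{\frac{3}{2}}$
$t{\left(M{\left(a{\left(-2,X \right)} \right)} \right)} \left(-19\right) = \left(-30 - 3\right)^{\frac{3}{2}} \left(-19\right) = \left(-33\right)^{\frac{3}{2}} \left(-19\right) = - 33 i \sqrt{33} \left(-19\right) = 627 i \sqrt{33}$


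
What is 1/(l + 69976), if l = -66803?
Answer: 1/3173 ≈ 0.00031516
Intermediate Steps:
1/(l + 69976) = 1/(-66803 + 69976) = 1/3173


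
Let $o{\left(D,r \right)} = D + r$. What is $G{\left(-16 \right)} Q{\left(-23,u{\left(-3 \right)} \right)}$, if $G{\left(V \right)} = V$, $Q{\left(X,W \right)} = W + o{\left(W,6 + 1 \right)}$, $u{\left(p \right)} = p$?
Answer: $-16$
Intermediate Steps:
$Q{\left(X,W \right)} = 7 + 2 W$ ($Q{\left(X,W \right)} = W + \left(W + \left(6 + 1\right)\right) = W + \left(W + 7\right) = W + \left(7 + W\right) = 7 + 2 W$)
$G{\left(-16 \right)} Q{\left(-23,u{\left(-3 \right)} \right)} = - 16 \left(7 + 2 \left(-3\right)\right) = - 16 \left(7 - 6\right) = \left(-16\right) 1 = -16$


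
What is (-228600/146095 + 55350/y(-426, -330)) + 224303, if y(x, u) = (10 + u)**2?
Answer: 13422345074009/59840512 ≈ 2.2430e+5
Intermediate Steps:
(-228600/146095 + 55350/y(-426, -330)) + 224303 = (-228600/146095 + 55350/((10 - 330)**2)) + 224303 = (-228600*1/146095 + 55350/((-320)**2)) + 224303 = (-45720/29219 + 55350/102400) + 224303 = (-45720/29219 + 55350*(1/102400)) + 224303 = (-45720/29219 + 1107/2048) + 224303 = -61289127/59840512 + 224303 = 13422345074009/59840512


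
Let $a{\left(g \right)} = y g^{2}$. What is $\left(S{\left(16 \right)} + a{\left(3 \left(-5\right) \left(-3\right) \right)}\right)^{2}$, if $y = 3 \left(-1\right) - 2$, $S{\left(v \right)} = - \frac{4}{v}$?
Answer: $\frac{1640331001}{16} \approx 1.0252 \cdot 10^{8}$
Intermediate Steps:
$y = -5$ ($y = -3 - 2 = -5$)
$a{\left(g \right)} = - 5 g^{2}$
$\left(S{\left(16 \right)} + a{\left(3 \left(-5\right) \left(-3\right) \right)}\right)^{2} = \left(- \frac{4}{16} - 5 \left(3 \left(-5\right) \left(-3\right)\right)^{2}\right)^{2} = \left(\left(-4\right) \frac{1}{16} - 5 \left(\left(-15\right) \left(-3\right)\right)^{2}\right)^{2} = \left(- \frac{1}{4} - 5 \cdot 45^{2}\right)^{2} = \left(- \frac{1}{4} - 10125\right)^{2} = \left(- \frac{40501}{4}\right)^{2} = \frac{1640331001}{16}$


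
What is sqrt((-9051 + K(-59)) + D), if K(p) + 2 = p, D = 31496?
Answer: 4*sqrt(1399) ≈ 149.61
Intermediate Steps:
K(p) = -2 + p
sqrt((-9051 + K(-59)) + D) = sqrt((-9051 + (-2 - 59)) + 31496) = sqrt((-9051 - 61) + 31496) = sqrt(-9112 + 31496) = sqrt(22384) = 4*sqrt(1399)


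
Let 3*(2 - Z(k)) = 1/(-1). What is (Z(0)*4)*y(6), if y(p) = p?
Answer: 56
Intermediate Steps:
Z(k) = 7/3 (Z(k) = 2 - ⅓/(-1) = 2 - ⅓*(-1) = 2 + ⅓ = 7/3)
(Z(0)*4)*y(6) = ((7/3)*4)*6 = (28/3)*6 = 56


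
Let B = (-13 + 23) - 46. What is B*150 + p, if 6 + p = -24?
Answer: -5430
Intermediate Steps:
p = -30 (p = -6 - 24 = -30)
B = -36 (B = 10 - 46 = -36)
B*150 + p = -36*150 - 30 = -5400 - 30 = -5430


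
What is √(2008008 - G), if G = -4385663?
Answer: 19*√17711 ≈ 2528.6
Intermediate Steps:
√(2008008 - G) = √(2008008 - 1*(-4385663)) = √(2008008 + 4385663) = √6393671 = 19*√17711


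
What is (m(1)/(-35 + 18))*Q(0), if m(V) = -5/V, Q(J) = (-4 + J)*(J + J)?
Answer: 0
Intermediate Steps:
Q(J) = 2*J*(-4 + J) (Q(J) = (-4 + J)*(2*J) = 2*J*(-4 + J))
(m(1)/(-35 + 18))*Q(0) = ((-5/1)/(-35 + 18))*(2*0*(-4 + 0)) = ((-5*1)/(-17))*(2*0*(-4)) = -1/17*(-5)*0 = (5/17)*0 = 0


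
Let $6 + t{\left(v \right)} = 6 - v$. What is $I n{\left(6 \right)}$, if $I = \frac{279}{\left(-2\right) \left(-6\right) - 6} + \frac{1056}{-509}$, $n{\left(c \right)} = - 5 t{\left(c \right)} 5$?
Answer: $\frac{3391875}{509} \approx 6663.8$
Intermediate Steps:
$t{\left(v \right)} = - v$ ($t{\left(v \right)} = -6 - \left(-6 + v\right) = - v$)
$n{\left(c \right)} = 25 c$ ($n{\left(c \right)} = - 5 \left(- c\right) 5 = 5 c 5 = 25 c$)
$I = \frac{45225}{1018}$ ($I = \frac{279}{12 - 6} + 1056 \left(- \frac{1}{509}\right) = \frac{279}{6} - \frac{1056}{509} = 279 \cdot \frac{1}{6} - \frac{1056}{509} = \frac{93}{2} - \frac{1056}{509} = \frac{45225}{1018} \approx 44.425$)
$I n{\left(6 \right)} = \frac{45225 \cdot 25 \cdot 6}{1018} = \frac{45225}{1018} \cdot 150 = \frac{3391875}{509}$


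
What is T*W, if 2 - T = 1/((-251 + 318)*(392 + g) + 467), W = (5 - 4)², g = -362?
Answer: 4953/2477 ≈ 1.9996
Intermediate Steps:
W = 1 (W = 1² = 1)
T = 4953/2477 (T = 2 - 1/((-251 + 318)*(392 - 362) + 467) = 2 - 1/(67*30 + 467) = 2 - 1/(2010 + 467) = 2 - 1/2477 = 4953/2477 ≈ 1.9996)
T*W = (4953/2477)*1 = 4953/2477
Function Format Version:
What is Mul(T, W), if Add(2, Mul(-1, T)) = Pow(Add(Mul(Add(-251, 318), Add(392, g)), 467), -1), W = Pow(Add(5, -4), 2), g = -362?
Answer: Rational(4953, 2477) ≈ 1.9996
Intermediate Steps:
W = 1 (W = Pow(1, 2) = 1)
T = Rational(4953, 2477) (T = Add(2, Mul(-1, Pow(Add(Mul(Add(-251, 318), Add(392, -362)), 467), -1))) = Add(2, Mul(-1, Pow(Add(Mul(67, 30), 467), -1))) = Add(2, Mul(-1, Pow(Add(2010, 467), -1))) = Add(2, Mul(-1, Pow(2477, -1))) = Add(2, Mul(-1, Rational(1, 2477))) = Add(2, Rational(-1, 2477)) = Rational(4953, 2477) ≈ 1.9996)
Mul(T, W) = Mul(Rational(4953, 2477), 1) = Rational(4953, 2477)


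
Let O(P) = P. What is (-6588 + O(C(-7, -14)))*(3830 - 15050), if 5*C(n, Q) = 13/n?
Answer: 517450692/7 ≈ 7.3922e+7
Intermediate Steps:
C(n, Q) = 13/(5*n) (C(n, Q) = (13/n)/5 = 13/(5*n))
(-6588 + O(C(-7, -14)))*(3830 - 15050) = (-6588 + (13/5)/(-7))*(3830 - 15050) = (-6588 + (13/5)*(-⅐))*(-11220) = (-6588 - 13/35)*(-11220) = -230593/35*(-11220) = 517450692/7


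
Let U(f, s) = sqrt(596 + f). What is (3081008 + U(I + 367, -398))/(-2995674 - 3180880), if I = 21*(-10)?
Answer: -1540504/3088277 - sqrt(753)/6176554 ≈ -0.49883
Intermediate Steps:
I = -210
(3081008 + U(I + 367, -398))/(-2995674 - 3180880) = (3081008 + sqrt(596 + (-210 + 367)))/(-2995674 - 3180880) = (3081008 + sqrt(596 + 157))/(-6176554) = (3081008 + sqrt(753))*(-1/6176554) = -1540504/3088277 - sqrt(753)/6176554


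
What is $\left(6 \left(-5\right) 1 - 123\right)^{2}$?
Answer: $23409$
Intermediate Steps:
$\left(6 \left(-5\right) 1 - 123\right)^{2} = \left(\left(-30\right) 1 - 123\right)^{2} = \left(-30 - 123\right)^{2} = \left(-153\right)^{2} = 23409$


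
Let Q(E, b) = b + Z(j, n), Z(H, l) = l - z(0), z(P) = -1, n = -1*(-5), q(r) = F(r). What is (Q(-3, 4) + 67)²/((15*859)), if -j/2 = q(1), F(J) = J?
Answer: 5929/12885 ≈ 0.46015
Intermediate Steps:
q(r) = r
n = 5
j = -2 (j = -2*1 = -2)
Z(H, l) = 1 + l (Z(H, l) = l - 1*(-1) = l + 1 = 1 + l)
Q(E, b) = 6 + b (Q(E, b) = b + (1 + 5) = b + 6 = 6 + b)
(Q(-3, 4) + 67)²/((15*859)) = ((6 + 4) + 67)²/((15*859)) = (10 + 67)²/12885 = 77²*(1/12885) = 5929*(1/12885) = 5929/12885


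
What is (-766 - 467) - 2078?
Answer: -3311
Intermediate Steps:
(-766 - 467) - 2078 = -1233 - 2078 = -3311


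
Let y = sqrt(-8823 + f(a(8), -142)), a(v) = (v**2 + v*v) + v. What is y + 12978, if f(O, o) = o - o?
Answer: 12978 + I*sqrt(8823) ≈ 12978.0 + 93.931*I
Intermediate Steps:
a(v) = v + 2*v**2 (a(v) = (v**2 + v**2) + v = 2*v**2 + v = v + 2*v**2)
f(O, o) = 0
y = I*sqrt(8823) (y = sqrt(-8823 + 0) = sqrt(-8823) = I*sqrt(8823) ≈ 93.931*I)
y + 12978 = I*sqrt(8823) + 12978 = 12978 + I*sqrt(8823)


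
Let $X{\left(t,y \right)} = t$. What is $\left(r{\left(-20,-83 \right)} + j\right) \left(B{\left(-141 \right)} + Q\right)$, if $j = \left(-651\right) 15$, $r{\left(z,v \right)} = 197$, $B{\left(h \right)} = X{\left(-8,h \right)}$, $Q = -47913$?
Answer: $458508128$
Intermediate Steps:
$B{\left(h \right)} = -8$
$j = -9765$
$\left(r{\left(-20,-83 \right)} + j\right) \left(B{\left(-141 \right)} + Q\right) = \left(197 - 9765\right) \left(-8 - 47913\right) = \left(-9568\right) \left(-47921\right) = 458508128$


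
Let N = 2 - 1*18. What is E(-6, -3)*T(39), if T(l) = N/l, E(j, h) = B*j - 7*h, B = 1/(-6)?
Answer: -352/39 ≈ -9.0256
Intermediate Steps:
B = -⅙ (B = 1*(-⅙) = -⅙ ≈ -0.16667)
N = -16 (N = 2 - 18 = -16)
E(j, h) = -7*h - j/6 (E(j, h) = -j/6 - 7*h = -7*h - j/6)
T(l) = -16/l
E(-6, -3)*T(39) = (-7*(-3) - ⅙*(-6))*(-16/39) = (21 + 1)*(-16*1/39) = 22*(-16/39) = -352/39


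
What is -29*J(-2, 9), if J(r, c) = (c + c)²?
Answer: -9396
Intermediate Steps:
J(r, c) = 4*c² (J(r, c) = (2*c)² = 4*c²)
-29*J(-2, 9) = -116*9² = -116*81 = -29*324 = -9396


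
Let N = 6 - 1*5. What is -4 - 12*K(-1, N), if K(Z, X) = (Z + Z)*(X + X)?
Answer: 44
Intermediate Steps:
N = 1 (N = 6 - 5 = 1)
K(Z, X) = 4*X*Z (K(Z, X) = (2*Z)*(2*X) = 4*X*Z)
-4 - 12*K(-1, N) = -4 - 48*(-1) = -4 - 12*(-4) = -4 + 48 = 44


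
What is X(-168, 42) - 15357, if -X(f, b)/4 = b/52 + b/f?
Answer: -199670/13 ≈ -15359.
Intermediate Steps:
X(f, b) = -b/13 - 4*b/f (X(f, b) = -4*(b/52 + b/f) = -b/13 - 4*b/f)
X(-168, 42) - 15357 = -1/13*42*(52 - 168)/(-168) - 15357 = -1/13*42*(-1/168)*(-116) - 15357 = -29/13 - 15357 = -199670/13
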